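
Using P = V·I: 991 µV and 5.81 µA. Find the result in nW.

5.75771 nW

991 × 10⁻⁶ × 5.81 × 10⁻⁶ = 5757.71 × 10⁻¹² W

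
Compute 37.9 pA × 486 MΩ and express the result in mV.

18.4194 mV

37.9 × 10^-12 × 486 × 10^6 = 18419.4 × 10^-6 V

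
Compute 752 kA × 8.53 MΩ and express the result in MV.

752 × 10^3 × 8.53 × 10^6 = 6414.56 × 10^9 V

6414560 MV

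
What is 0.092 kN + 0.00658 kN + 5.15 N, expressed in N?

103.73 N

In N:
  0.092 kN = 0.092 × 10³ N = 92
  0.00658 kN = 0.00658 × 10³ N = 6.58
  5.15 N → 5.15
Sum: 92 + 6.58 + 5.15 = 103.73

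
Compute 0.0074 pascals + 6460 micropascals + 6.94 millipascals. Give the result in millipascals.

In millipascals:
  0.0074 pascals = 0.0074 × 10³ millipascals = 7.4
  6460 micropascals = 6460 × 10⁻³ millipascals = 6.46
  6.94 millipascals → 6.94
Sum: 7.4 + 6.46 + 6.94 = 20.8

20.8 millipascals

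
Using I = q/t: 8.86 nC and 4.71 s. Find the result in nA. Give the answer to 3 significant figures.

1.88 nA

(8.86 × 10⁻⁹) / (4.71) = 1.8811 × 10⁻⁹ A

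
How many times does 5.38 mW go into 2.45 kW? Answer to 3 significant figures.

455000

(2.45e3) / (5.38e-3) = 0.4554e6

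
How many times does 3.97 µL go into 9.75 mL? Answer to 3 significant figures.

2460

(9.75 × 10⁻³) / (3.97 × 10⁻⁶) = 2.456 × 10³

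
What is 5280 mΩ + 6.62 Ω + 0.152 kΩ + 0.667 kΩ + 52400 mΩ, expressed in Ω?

In Ω:
  5280 mΩ = 5280 × 10^-3 Ω = 5.28
  6.62 Ω → 6.62
  0.152 kΩ = 0.152 × 10^3 Ω = 152
  0.667 kΩ = 0.667 × 10^3 Ω = 667
  52400 mΩ = 52400 × 10^-3 Ω = 52.4
Sum: 5.28 + 6.62 + 152 + 667 + 52.4 = 883.3

883.3 Ω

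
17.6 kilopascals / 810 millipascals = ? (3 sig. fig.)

(17.6e3) / (810e-3) = 0.02173e6

21700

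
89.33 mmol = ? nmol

milli = 10⁻³, nano = 10⁻⁹; factor is 10⁶.
89.33 × 10⁶ = 89330000

89330000 nmol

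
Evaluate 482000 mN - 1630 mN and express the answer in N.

In N:
  482000 mN = 482000 × 10⁻³ N = 482
  1630 mN = 1630 × 10⁻³ N = 1.63
Difference: 482 - 1.63 = 480.37

480.37 N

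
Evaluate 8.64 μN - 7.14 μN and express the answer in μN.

1.5 μN

In μN:
  8.64 μN → 8.64
  7.14 μN → 7.14
Difference: 8.64 - 7.14 = 1.5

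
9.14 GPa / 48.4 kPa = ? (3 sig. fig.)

(9.14e9) / (48.4e3) = 0.1888e6

189000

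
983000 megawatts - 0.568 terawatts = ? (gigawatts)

In gigawatts:
  983000 megawatts = 983000e-3 gigawatts = 983
  0.568 terawatts = 0.568e3 gigawatts = 568
Difference: 983 - 568 = 415

415 gigawatts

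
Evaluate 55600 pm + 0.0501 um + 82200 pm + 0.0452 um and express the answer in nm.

In nm:
  55600 pm = 55600e-3 nm = 55.6
  0.0501 um = 0.0501e3 nm = 50.1
  82200 pm = 82200e-3 nm = 82.2
  0.0452 um = 0.0452e3 nm = 45.2
Sum: 55.6 + 50.1 + 82.2 + 45.2 = 233.1

233.1 nm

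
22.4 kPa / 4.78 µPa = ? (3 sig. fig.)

4690000000

(22.4 × 10^3) / (4.78 × 10^-6) = 4.686 × 10^9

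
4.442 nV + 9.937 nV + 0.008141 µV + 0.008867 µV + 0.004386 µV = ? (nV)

35.773 nV

In nV:
  4.442 nV → 4.442
  9.937 nV → 9.937
  0.008141 µV = 0.008141 × 10^3 nV = 8.141
  0.008867 µV = 0.008867 × 10^3 nV = 8.867
  0.004386 µV = 0.004386 × 10^3 nV = 4.386
Sum: 4.442 + 9.937 + 8.141 + 8.867 + 4.386 = 35.773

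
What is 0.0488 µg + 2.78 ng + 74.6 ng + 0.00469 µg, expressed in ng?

In ng:
  0.0488 µg = 0.0488e3 ng = 48.8
  2.78 ng → 2.78
  74.6 ng → 74.6
  0.00469 µg = 0.00469e3 ng = 4.69
Sum: 48.8 + 2.78 + 74.6 + 4.69 = 130.87

130.87 ng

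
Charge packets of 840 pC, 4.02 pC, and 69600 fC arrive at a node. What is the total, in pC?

913.62 pC

In pC:
  840 pC → 840
  4.02 pC → 4.02
  69600 fC = 69600 × 10⁻³ pC = 69.6
Sum: 840 + 4.02 + 69.6 = 913.62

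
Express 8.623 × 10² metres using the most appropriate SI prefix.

862.3 metres

= 862.3 metres; mantissa already in [1, 1000).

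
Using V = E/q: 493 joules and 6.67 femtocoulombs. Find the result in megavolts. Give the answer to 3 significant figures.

73900000000 megavolts

(493) / (6.67 × 10^-15) = 73.913 × 10^15 V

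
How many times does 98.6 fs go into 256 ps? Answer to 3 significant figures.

2600

(256e-12) / (98.6e-15) = 2.596e3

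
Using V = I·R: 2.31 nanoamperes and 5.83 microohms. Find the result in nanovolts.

0.0000134673 nanovolts

2.31e-9 × 5.83e-6 = 13.4673e-15 V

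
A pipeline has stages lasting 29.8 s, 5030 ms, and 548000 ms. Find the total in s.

582.83 s

In s:
  29.8 s → 29.8
  5030 ms = 5030e-3 s = 5.03
  548000 ms = 548000e-3 s = 548
Sum: 29.8 + 5.03 + 548 = 582.83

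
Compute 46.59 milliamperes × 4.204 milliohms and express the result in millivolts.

46.59 × 10^-3 × 4.204 × 10^-3 = 195.86436 × 10^-6 V

0.19586436 millivolts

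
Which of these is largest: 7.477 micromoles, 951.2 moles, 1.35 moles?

7.477 micromoles = 0.000007477 moles
951.2 moles = 951.2 moles
1.35 moles = 1.35 moles

951.2 moles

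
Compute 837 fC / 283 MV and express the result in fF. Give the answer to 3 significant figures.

(837 × 10^-15) / (283 × 10^6) = 2.9576 × 10^-21 F

0.00000296 fF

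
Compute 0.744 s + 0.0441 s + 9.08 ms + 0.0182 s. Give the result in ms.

815.38 ms

In ms:
  0.744 s = 0.744 × 10^3 ms = 744
  0.0441 s = 0.0441 × 10^3 ms = 44.1
  9.08 ms → 9.08
  0.0182 s = 0.0182 × 10^3 ms = 18.2
Sum: 744 + 44.1 + 9.08 + 18.2 = 815.38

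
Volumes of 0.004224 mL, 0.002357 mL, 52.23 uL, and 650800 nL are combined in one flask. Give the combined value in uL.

709.611 uL

In uL:
  0.004224 mL = 0.004224e3 uL = 4.224
  0.002357 mL = 0.002357e3 uL = 2.357
  52.23 uL → 52.23
  650800 nL = 650800e-3 uL = 650.8
Sum: 4.224 + 2.357 + 52.23 + 650.8 = 709.611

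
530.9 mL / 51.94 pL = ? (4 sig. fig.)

10220000000

(530.9 × 10⁻³) / (51.94 × 10⁻¹²) = 10.221 × 10⁹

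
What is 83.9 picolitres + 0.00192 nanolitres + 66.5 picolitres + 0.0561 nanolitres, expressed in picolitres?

In picolitres:
  83.9 picolitres → 83.9
  0.00192 nanolitres = 0.00192 × 10³ picolitres = 1.92
  66.5 picolitres → 66.5
  0.0561 nanolitres = 0.0561 × 10³ picolitres = 56.1
Sum: 83.9 + 1.92 + 66.5 + 56.1 = 208.42

208.42 picolitres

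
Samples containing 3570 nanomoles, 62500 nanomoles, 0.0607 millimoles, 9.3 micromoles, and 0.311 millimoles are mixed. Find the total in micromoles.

In micromoles:
  3570 nanomoles = 3570 × 10⁻³ micromoles = 3.57
  62500 nanomoles = 62500 × 10⁻³ micromoles = 62.5
  0.0607 millimoles = 0.0607 × 10³ micromoles = 60.7
  9.3 micromoles → 9.3
  0.311 millimoles = 0.311 × 10³ micromoles = 311
Sum: 3.57 + 62.5 + 60.7 + 9.3 + 311 = 447.07

447.07 micromoles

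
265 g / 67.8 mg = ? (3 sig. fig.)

3910

(265) / (67.8e-3) = 3.909e3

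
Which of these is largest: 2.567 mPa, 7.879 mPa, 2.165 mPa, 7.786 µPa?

7.879 mPa

2.567 mPa = 0.002567 Pa
7.879 mPa = 0.007879 Pa
2.165 mPa = 0.002165 Pa
7.786 µPa = 0.000007786 Pa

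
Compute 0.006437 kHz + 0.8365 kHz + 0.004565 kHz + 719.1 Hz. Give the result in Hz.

1566.602 Hz

In Hz:
  0.006437 kHz = 0.006437 × 10^3 Hz = 6.437
  0.8365 kHz = 0.8365 × 10^3 Hz = 836.5
  0.004565 kHz = 0.004565 × 10^3 Hz = 4.565
  719.1 Hz → 719.1
Sum: 6.437 + 836.5 + 4.565 + 719.1 = 1566.602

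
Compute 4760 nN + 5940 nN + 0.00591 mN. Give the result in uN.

16.61 uN

In uN:
  4760 nN = 4760 × 10⁻³ uN = 4.76
  5940 nN = 5940 × 10⁻³ uN = 5.94
  0.00591 mN = 0.00591 × 10³ uN = 5.91
Sum: 4.76 + 5.94 + 5.91 = 16.61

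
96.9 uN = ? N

0.0000969 N

micro = 10^-6, (no prefix) = 10^0; factor is 10^-6.
96.9 × 10^-6 = 0.0000969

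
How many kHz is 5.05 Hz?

(no prefix) = 10⁰, kilo = 10³; factor is 10⁻³.
5.05 × 10⁻³ = 0.00505

0.00505 kHz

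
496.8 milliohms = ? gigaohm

0.0000000004968 gigaohms

milli = 10⁻³, giga = 10⁹; factor is 10⁻¹².
496.8 × 10⁻¹² = 0.0000000004968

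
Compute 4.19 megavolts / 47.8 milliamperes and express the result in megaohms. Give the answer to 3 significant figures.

87.7 megaohms

(4.19 × 10⁶) / (47.8 × 10⁻³) = 0.087657 × 10⁹ Ω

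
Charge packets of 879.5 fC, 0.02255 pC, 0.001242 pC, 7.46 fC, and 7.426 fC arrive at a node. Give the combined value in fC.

In fC:
  879.5 fC → 879.5
  0.02255 pC = 0.02255 × 10^3 fC = 22.55
  0.001242 pC = 0.001242 × 10^3 fC = 1.242
  7.46 fC → 7.46
  7.426 fC → 7.426
Sum: 879.5 + 22.55 + 1.242 + 7.46 + 7.426 = 918.178

918.178 fC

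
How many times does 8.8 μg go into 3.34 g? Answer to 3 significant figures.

380000

(3.34) / (8.8 × 10^-6) = 0.3795 × 10^6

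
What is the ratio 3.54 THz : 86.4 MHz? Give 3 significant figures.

41000

(3.54 × 10^12) / (86.4 × 10^6) = 0.04097 × 10^6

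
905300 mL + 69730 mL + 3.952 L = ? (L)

In L:
  905300 mL = 905300e-3 L = 905.3
  69730 mL = 69730e-3 L = 69.73
  3.952 L → 3.952
Sum: 905.3 + 69.73 + 3.952 = 978.982

978.982 L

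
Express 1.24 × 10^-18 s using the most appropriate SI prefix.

1.24 as

= 1.24 × 10^-18 s; 10^-18 is atto.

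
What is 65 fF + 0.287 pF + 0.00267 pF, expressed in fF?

In fF:
  65 fF → 65
  0.287 pF = 0.287 × 10³ fF = 287
  0.00267 pF = 0.00267 × 10³ fF = 2.67
Sum: 65 + 287 + 2.67 = 354.67

354.67 fF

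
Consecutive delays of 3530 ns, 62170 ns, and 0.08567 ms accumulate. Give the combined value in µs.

151.37 µs

In µs:
  3530 ns = 3530 × 10⁻³ µs = 3.53
  62170 ns = 62170 × 10⁻³ µs = 62.17
  0.08567 ms = 0.08567 × 10³ µs = 85.67
Sum: 3.53 + 62.17 + 85.67 = 151.37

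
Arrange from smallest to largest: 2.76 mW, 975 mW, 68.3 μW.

68.3 μW < 2.76 mW < 975 mW

2.76 mW = 0.00276 W
975 mW = 0.975 W
68.3 μW = 0.0000683 W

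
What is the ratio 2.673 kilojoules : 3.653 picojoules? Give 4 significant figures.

731700000000000

(2.673 × 10³) / (3.653 × 10⁻¹²) = 0.73173 × 10¹⁵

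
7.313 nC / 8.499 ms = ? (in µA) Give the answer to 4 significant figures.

0.8605 µA

(7.313 × 10^-9) / (8.499 × 10^-3) = 0.860454 × 10^-6 A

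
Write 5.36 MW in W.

mega = 10⁶, (no prefix) = 10⁰; factor is 10⁶.
5.36 × 10⁶ = 5360000

5360000 W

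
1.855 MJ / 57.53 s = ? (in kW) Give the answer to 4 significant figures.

(1.855 × 10⁶) / (57.53) = 0.032244 × 10⁶ W

32.24 kW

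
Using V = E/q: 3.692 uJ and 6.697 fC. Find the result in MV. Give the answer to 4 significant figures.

(3.692 × 10⁻⁶) / (6.697 × 10⁻¹⁵) = 0.551292 × 10⁹ V

551.3 MV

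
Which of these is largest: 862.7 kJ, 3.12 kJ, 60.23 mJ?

862.7 kJ = 862700 J
3.12 kJ = 3120 J
60.23 mJ = 0.06023 J

862.7 kJ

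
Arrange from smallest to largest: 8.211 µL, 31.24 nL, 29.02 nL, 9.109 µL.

29.02 nL < 31.24 nL < 8.211 µL < 9.109 µL

8.211 µL = 0.000008211 L
31.24 nL = 0.00000003124 L
29.02 nL = 0.00000002902 L
9.109 µL = 0.000009109 L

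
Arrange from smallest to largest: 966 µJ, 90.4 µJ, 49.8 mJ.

966 µJ = 0.000966 J
90.4 µJ = 0.0000904 J
49.8 mJ = 0.0498 J

90.4 µJ < 966 µJ < 49.8 mJ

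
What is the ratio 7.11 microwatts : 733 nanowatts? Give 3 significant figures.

(7.11 × 10⁻⁶) / (733 × 10⁻⁹) = 0.0097 × 10³

9.70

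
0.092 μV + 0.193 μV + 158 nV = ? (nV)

443 nV

In nV:
  0.092 μV = 0.092 × 10³ nV = 92
  0.193 μV = 0.193 × 10³ nV = 193
  158 nV → 158
Sum: 92 + 193 + 158 = 443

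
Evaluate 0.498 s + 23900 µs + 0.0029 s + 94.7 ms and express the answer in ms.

619.5 ms

In ms:
  0.498 s = 0.498 × 10^3 ms = 498
  23900 µs = 23900 × 10^-3 ms = 23.9
  0.0029 s = 0.0029 × 10^3 ms = 2.9
  94.7 ms → 94.7
Sum: 498 + 23.9 + 2.9 + 94.7 = 619.5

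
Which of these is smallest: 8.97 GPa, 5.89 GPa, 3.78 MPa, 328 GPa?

8.97 GPa = 8970000000 Pa
5.89 GPa = 5890000000 Pa
3.78 MPa = 3780000 Pa
328 GPa = 328000000000 Pa

3.78 MPa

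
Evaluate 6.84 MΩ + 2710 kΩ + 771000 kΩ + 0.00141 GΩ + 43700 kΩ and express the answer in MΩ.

825.66 MΩ

In MΩ:
  6.84 MΩ → 6.84
  2710 kΩ = 2710 × 10⁻³ MΩ = 2.71
  771000 kΩ = 771000 × 10⁻³ MΩ = 771
  0.00141 GΩ = 0.00141 × 10³ MΩ = 1.41
  43700 kΩ = 43700 × 10⁻³ MΩ = 43.7
Sum: 6.84 + 2.71 + 771 + 1.41 + 43.7 = 825.66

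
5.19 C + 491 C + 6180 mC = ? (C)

In C:
  5.19 C → 5.19
  491 C → 491
  6180 mC = 6180 × 10⁻³ C = 6.18
Sum: 5.19 + 491 + 6.18 = 502.37

502.37 C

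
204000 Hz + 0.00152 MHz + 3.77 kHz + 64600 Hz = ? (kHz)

273.89 kHz

In kHz:
  204000 Hz = 204000 × 10^-3 kHz = 204
  0.00152 MHz = 0.00152 × 10^3 kHz = 1.52
  3.77 kHz → 3.77
  64600 Hz = 64600 × 10^-3 kHz = 64.6
Sum: 204 + 1.52 + 3.77 + 64.6 = 273.89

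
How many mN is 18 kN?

kilo = 1e3, milli = 1e-3; factor is 1e6.
18 × 1e6 = 18000000

18000000 mN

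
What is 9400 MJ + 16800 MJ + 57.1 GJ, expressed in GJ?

In GJ:
  9400 MJ = 9400 × 10^-3 GJ = 9.4
  16800 MJ = 16800 × 10^-3 GJ = 16.8
  57.1 GJ → 57.1
Sum: 9.4 + 16.8 + 57.1 = 83.3

83.3 GJ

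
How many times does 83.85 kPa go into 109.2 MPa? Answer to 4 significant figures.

1302

(109.2e6) / (83.85e3) = 1.3023e3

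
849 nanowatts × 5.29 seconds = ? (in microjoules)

4.49121 microjoules

849 × 10⁻⁹ × 5.29 = 4491.21 × 10⁻⁹ J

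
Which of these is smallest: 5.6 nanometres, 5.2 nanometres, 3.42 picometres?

3.42 picometres

5.6 nanometres = 0.0000000056 metres
5.2 nanometres = 0.0000000052 metres
3.42 picometres = 0.00000000000342 metres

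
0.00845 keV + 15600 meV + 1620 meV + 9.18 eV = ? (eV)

In eV:
  0.00845 keV = 0.00845 × 10^3 eV = 8.45
  15600 meV = 15600 × 10^-3 eV = 15.6
  1620 meV = 1620 × 10^-3 eV = 1.62
  9.18 eV → 9.18
Sum: 8.45 + 15.6 + 1.62 + 9.18 = 34.85

34.85 eV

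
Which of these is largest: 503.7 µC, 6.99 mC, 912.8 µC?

503.7 µC = 0.0005037 C
6.99 mC = 0.00699 C
912.8 µC = 0.0009128 C

6.99 mC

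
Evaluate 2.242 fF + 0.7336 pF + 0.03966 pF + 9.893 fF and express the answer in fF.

785.395 fF

In fF:
  2.242 fF → 2.242
  0.7336 pF = 0.7336e3 fF = 733.6
  0.03966 pF = 0.03966e3 fF = 39.66
  9.893 fF → 9.893
Sum: 2.242 + 733.6 + 39.66 + 9.893 = 785.395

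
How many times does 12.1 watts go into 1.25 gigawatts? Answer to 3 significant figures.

103000000

(1.25 × 10^9) / (12.1) = 0.1033 × 10^9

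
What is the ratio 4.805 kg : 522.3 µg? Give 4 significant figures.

9200000

(4.805 × 10³) / (522.3 × 10⁻⁶) = 0.0091997 × 10⁹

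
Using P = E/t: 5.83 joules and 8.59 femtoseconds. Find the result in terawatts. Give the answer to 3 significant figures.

679 terawatts

(5.83) / (8.59 × 10^-15) = 0.6787 × 10^15 W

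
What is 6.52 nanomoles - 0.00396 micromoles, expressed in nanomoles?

In nanomoles:
  6.52 nanomoles → 6.52
  0.00396 micromoles = 0.00396 × 10³ nanomoles = 3.96
Difference: 6.52 - 3.96 = 2.56

2.56 nanomoles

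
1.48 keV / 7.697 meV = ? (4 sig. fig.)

(1.48e3) / (7.697e-3) = 0.19228e6

192300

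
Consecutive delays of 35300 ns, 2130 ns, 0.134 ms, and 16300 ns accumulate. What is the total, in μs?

187.73 μs

In μs:
  35300 ns = 35300 × 10⁻³ μs = 35.3
  2130 ns = 2130 × 10⁻³ μs = 2.13
  0.134 ms = 0.134 × 10³ μs = 134
  16300 ns = 16300 × 10⁻³ μs = 16.3
Sum: 35.3 + 2.13 + 134 + 16.3 = 187.73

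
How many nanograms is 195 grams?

195000000000 nanograms

(no prefix) = 10⁰, nano = 10⁻⁹; factor is 10⁹.
195 × 10⁹ = 195000000000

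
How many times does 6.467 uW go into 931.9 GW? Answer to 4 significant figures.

(931.9 × 10⁹) / (6.467 × 10⁻⁶) = 144.1 × 10¹⁵

144100000000000000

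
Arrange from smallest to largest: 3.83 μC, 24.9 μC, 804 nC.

804 nC < 3.83 μC < 24.9 μC

3.83 μC = 0.00000383 C
24.9 μC = 0.0000249 C
804 nC = 0.000000804 C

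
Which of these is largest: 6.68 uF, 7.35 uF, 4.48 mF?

4.48 mF

6.68 uF = 0.00000668 F
7.35 uF = 0.00000735 F
4.48 mF = 0.00448 F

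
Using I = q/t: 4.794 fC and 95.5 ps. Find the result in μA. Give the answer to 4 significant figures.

50.20 μA

(4.794 × 10^-15) / (95.5 × 10^-12) = 0.050199 × 10^-3 A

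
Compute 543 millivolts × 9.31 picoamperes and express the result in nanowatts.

543e-3 × 9.31e-12 = 5055.33e-15 W

0.00505533 nanowatts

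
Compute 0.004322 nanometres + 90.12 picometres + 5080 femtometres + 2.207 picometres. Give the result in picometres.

In picometres:
  0.004322 nanometres = 0.004322 × 10³ picometres = 4.322
  90.12 picometres → 90.12
  5080 femtometres = 5080 × 10⁻³ picometres = 5.08
  2.207 picometres → 2.207
Sum: 4.322 + 90.12 + 5.08 + 2.207 = 101.729

101.729 picometres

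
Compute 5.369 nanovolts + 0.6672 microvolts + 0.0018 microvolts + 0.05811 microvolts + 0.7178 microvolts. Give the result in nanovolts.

In nanovolts:
  5.369 nanovolts → 5.369
  0.6672 microvolts = 0.6672 × 10^3 nanovolts = 667.2
  0.0018 microvolts = 0.0018 × 10^3 nanovolts = 1.8
  0.05811 microvolts = 0.05811 × 10^3 nanovolts = 58.11
  0.7178 microvolts = 0.7178 × 10^3 nanovolts = 717.8
Sum: 5.369 + 667.2 + 1.8 + 58.11 + 717.8 = 1450.279

1450.279 nanovolts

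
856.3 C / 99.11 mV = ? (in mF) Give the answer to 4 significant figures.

(856.3) / (99.11 × 10^-3) = 8.6399 × 10^3 F

8640000 mF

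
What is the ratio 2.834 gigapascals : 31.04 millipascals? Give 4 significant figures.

91300000000

(2.834e9) / (31.04e-3) = 0.091302e12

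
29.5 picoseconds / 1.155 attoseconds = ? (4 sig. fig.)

(29.5 × 10⁻¹²) / (1.155 × 10⁻¹⁸) = 25.541 × 10⁶

25540000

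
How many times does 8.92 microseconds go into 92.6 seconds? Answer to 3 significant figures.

10400000

(92.6) / (8.92e-6) = 10.38e6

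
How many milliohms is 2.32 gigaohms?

giga = 10^9, milli = 10^-3; factor is 10^12.
2.32 × 10^12 = 2320000000000

2320000000000 milliohms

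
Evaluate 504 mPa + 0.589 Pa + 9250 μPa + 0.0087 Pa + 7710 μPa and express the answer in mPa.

1118.66 mPa

In mPa:
  504 mPa → 504
  0.589 Pa = 0.589e3 mPa = 589
  9250 μPa = 9250e-3 mPa = 9.25
  0.0087 Pa = 0.0087e3 mPa = 8.7
  7710 μPa = 7710e-3 mPa = 7.71
Sum: 504 + 589 + 9.25 + 8.7 + 7.71 = 1118.66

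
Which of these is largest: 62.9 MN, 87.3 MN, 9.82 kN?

87.3 MN

62.9 MN = 62900000 N
87.3 MN = 87300000 N
9.82 kN = 9820 N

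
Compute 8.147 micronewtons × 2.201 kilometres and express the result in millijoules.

17.931547 millijoules

8.147e-6 × 2.201e3 = 17.931547e-3 J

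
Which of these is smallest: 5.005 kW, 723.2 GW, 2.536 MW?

5.005 kW = 5005 W
723.2 GW = 723200000000 W
2.536 MW = 2536000 W

5.005 kW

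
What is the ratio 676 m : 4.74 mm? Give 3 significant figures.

(676) / (4.74 × 10⁻³) = 142.6 × 10³

143000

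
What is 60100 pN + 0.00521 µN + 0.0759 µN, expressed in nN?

141.21 nN

In nN:
  60100 pN = 60100 × 10⁻³ nN = 60.1
  0.00521 µN = 0.00521 × 10³ nN = 5.21
  0.0759 µN = 0.0759 × 10³ nN = 75.9
Sum: 60.1 + 5.21 + 75.9 = 141.21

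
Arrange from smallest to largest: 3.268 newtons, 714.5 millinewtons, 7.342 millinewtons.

7.342 millinewtons < 714.5 millinewtons < 3.268 newtons

3.268 newtons = 3.268 newtons
714.5 millinewtons = 0.7145 newtons
7.342 millinewtons = 0.007342 newtons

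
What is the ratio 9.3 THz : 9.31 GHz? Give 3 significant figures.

999

(9.3 × 10¹²) / (9.31 × 10⁹) = 0.9989 × 10³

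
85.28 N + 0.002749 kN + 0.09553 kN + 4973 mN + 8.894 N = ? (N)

197.426 N

In N:
  85.28 N → 85.28
  0.002749 kN = 0.002749e3 N = 2.749
  0.09553 kN = 0.09553e3 N = 95.53
  4973 mN = 4973e-3 N = 4.973
  8.894 N → 8.894
Sum: 85.28 + 2.749 + 95.53 + 4.973 + 8.894 = 197.426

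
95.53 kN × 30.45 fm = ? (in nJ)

95.53e3 × 30.45e-15 = 2908.8885e-12 J

2.9088885 nJ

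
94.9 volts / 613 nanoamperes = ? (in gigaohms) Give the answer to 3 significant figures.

(94.9) / (613 × 10^-9) = 0.15481 × 10^9 Ω

0.155 gigaohms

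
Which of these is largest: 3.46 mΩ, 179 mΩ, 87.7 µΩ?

179 mΩ

3.46 mΩ = 0.00346 Ω
179 mΩ = 0.179 Ω
87.7 µΩ = 0.0000877 Ω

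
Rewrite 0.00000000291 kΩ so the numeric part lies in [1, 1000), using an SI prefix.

2.91 μΩ

= 2.91e-6 Ω; 1e-6 is micro.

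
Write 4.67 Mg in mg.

mega = 10⁶, milli = 10⁻³; factor is 10⁹.
4.67 × 10⁹ = 4670000000

4670000000 mg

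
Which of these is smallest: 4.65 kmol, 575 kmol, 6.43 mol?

4.65 kmol = 4650 mol
575 kmol = 575000 mol
6.43 mol = 6.43 mol

6.43 mol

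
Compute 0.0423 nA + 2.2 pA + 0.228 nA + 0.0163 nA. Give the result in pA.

In pA:
  0.0423 nA = 0.0423 × 10^3 pA = 42.3
  2.2 pA → 2.2
  0.228 nA = 0.228 × 10^3 pA = 228
  0.0163 nA = 0.0163 × 10^3 pA = 16.3
Sum: 42.3 + 2.2 + 228 + 16.3 = 288.8

288.8 pA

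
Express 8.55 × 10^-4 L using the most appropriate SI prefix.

= 855 × 10^-6 L; 10^-6 is micro.

855 µL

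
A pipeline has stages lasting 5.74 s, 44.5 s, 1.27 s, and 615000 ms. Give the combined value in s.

666.51 s

In s:
  5.74 s → 5.74
  44.5 s → 44.5
  1.27 s → 1.27
  615000 ms = 615000e-3 s = 615
Sum: 5.74 + 44.5 + 1.27 + 615 = 666.51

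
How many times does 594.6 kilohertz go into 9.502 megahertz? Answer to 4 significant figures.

15.98

(9.502 × 10⁶) / (594.6 × 10³) = 0.01598 × 10³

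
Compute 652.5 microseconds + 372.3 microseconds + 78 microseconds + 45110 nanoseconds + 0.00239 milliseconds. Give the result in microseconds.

In microseconds:
  652.5 microseconds → 652.5
  372.3 microseconds → 372.3
  78 microseconds → 78
  45110 nanoseconds = 45110 × 10⁻³ microseconds = 45.11
  0.00239 milliseconds = 0.00239 × 10³ microseconds = 2.39
Sum: 652.5 + 372.3 + 78 + 45.11 + 2.39 = 1150.3

1150.3 microseconds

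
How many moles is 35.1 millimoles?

milli = 10^-3, (no prefix) = 10^0; factor is 10^-3.
35.1 × 10^-3 = 0.0351

0.0351 moles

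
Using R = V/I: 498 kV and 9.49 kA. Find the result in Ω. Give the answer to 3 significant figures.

(498e3) / (9.49e3) = 52.476 Ω

52.5 Ω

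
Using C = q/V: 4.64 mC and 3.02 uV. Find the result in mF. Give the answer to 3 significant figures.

(4.64 × 10^-3) / (3.02 × 10^-6) = 1.5364 × 10^3 F

1540000 mF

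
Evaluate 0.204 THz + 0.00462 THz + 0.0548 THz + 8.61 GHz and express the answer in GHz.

In GHz:
  0.204 THz = 0.204 × 10³ GHz = 204
  0.00462 THz = 0.00462 × 10³ GHz = 4.62
  0.0548 THz = 0.0548 × 10³ GHz = 54.8
  8.61 GHz → 8.61
Sum: 204 + 4.62 + 54.8 + 8.61 = 272.03

272.03 GHz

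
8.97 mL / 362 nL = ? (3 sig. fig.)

(8.97 × 10⁻³) / (362 × 10⁻⁹) = 0.02478 × 10⁶

24800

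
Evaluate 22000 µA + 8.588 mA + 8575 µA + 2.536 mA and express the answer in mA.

41.699 mA

In mA:
  22000 µA = 22000 × 10⁻³ mA = 22
  8.588 mA → 8.588
  8575 µA = 8575 × 10⁻³ mA = 8.575
  2.536 mA → 2.536
Sum: 22 + 8.588 + 8.575 + 2.536 = 41.699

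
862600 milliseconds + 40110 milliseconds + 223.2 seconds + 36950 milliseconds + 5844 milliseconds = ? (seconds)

In seconds:
  862600 milliseconds = 862600 × 10^-3 seconds = 862.6
  40110 milliseconds = 40110 × 10^-3 seconds = 40.11
  223.2 seconds → 223.2
  36950 milliseconds = 36950 × 10^-3 seconds = 36.95
  5844 milliseconds = 5844 × 10^-3 seconds = 5.844
Sum: 862.6 + 40.11 + 223.2 + 36.95 + 5.844 = 1168.704

1168.704 seconds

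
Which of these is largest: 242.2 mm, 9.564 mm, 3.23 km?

3.23 km

242.2 mm = 0.2422 m
9.564 mm = 0.009564 m
3.23 km = 3230 m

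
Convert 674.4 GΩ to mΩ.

giga = 10^9, milli = 10^-3; factor is 10^12.
674.4 × 10^12 = 674400000000000

674400000000000 mΩ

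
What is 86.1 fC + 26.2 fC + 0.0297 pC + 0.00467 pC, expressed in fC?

In fC:
  86.1 fC → 86.1
  26.2 fC → 26.2
  0.0297 pC = 0.0297e3 fC = 29.7
  0.00467 pC = 0.00467e3 fC = 4.67
Sum: 86.1 + 26.2 + 29.7 + 4.67 = 146.67

146.67 fC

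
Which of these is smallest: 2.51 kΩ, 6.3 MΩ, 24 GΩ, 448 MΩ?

2.51 kΩ

2.51 kΩ = 2510 Ω
6.3 MΩ = 6300000 Ω
24 GΩ = 24000000000 Ω
448 MΩ = 448000000 Ω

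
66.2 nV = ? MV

nano = 10^-9, mega = 10^6; factor is 10^-15.
66.2 × 10^-15 = 0.0000000000000662

0.0000000000000662 MV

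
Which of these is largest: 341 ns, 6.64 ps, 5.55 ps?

341 ns

341 ns = 0.000000341 s
6.64 ps = 0.00000000000664 s
5.55 ps = 0.00000000000555 s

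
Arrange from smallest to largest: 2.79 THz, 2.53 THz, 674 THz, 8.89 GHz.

2.79 THz = 2790000000000 Hz
2.53 THz = 2530000000000 Hz
674 THz = 674000000000000 Hz
8.89 GHz = 8890000000 Hz

8.89 GHz < 2.53 THz < 2.79 THz < 674 THz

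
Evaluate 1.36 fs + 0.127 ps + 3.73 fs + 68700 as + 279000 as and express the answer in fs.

479.79 fs

In fs:
  1.36 fs → 1.36
  0.127 ps = 0.127e3 fs = 127
  3.73 fs → 3.73
  68700 as = 68700e-3 fs = 68.7
  279000 as = 279000e-3 fs = 279
Sum: 1.36 + 127 + 3.73 + 68.7 + 279 = 479.79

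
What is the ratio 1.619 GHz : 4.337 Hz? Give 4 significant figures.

373300000

(1.619 × 10^9) / (4.337) = 0.3733 × 10^9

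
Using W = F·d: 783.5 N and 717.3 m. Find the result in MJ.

0.56200455 MJ

783.5 × 717.3 = 562004.55 J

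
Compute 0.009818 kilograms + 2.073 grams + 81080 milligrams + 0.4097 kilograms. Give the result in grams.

502.671 grams

In grams:
  0.009818 kilograms = 0.009818 × 10^3 grams = 9.818
  2.073 grams → 2.073
  81080 milligrams = 81080 × 10^-3 grams = 81.08
  0.4097 kilograms = 0.4097 × 10^3 grams = 409.7
Sum: 9.818 + 2.073 + 81.08 + 409.7 = 502.671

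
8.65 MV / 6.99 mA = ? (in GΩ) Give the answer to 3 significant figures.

1.24 GΩ

(8.65e6) / (6.99e-3) = 1.2375e9 Ω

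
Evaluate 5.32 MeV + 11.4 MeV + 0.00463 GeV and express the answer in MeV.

21.35 MeV

In MeV:
  5.32 MeV → 5.32
  11.4 MeV → 11.4
  0.00463 GeV = 0.00463 × 10^3 MeV = 4.63
Sum: 5.32 + 11.4 + 4.63 = 21.35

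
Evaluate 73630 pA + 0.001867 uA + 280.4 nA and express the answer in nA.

In nA:
  73630 pA = 73630 × 10⁻³ nA = 73.63
  0.001867 uA = 0.001867 × 10³ nA = 1.867
  280.4 nA → 280.4
Sum: 73.63 + 1.867 + 280.4 = 355.897

355.897 nA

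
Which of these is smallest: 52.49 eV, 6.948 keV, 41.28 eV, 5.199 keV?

52.49 eV = 52.49 eV
6.948 keV = 6948 eV
41.28 eV = 41.28 eV
5.199 keV = 5199 eV

41.28 eV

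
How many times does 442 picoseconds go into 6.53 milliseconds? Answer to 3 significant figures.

14800000

(6.53 × 10⁻³) / (442 × 10⁻¹²) = 0.01477 × 10⁹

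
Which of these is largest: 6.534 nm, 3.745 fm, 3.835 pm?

6.534 nm

6.534 nm = 0.000000006534 m
3.745 fm = 0.000000000000003745 m
3.835 pm = 0.000000000003835 m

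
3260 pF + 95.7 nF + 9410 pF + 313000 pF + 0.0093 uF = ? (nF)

In nF:
  3260 pF = 3260 × 10^-3 nF = 3.26
  95.7 nF → 95.7
  9410 pF = 9410 × 10^-3 nF = 9.41
  313000 pF = 313000 × 10^-3 nF = 313
  0.0093 uF = 0.0093 × 10^3 nF = 9.3
Sum: 3.26 + 95.7 + 9.41 + 313 + 9.3 = 430.67

430.67 nF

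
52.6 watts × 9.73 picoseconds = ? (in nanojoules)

0.511798 nanojoules

52.6 × 9.73e-12 = 511.798e-12 J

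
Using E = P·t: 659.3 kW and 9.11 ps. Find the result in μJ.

6.006223 μJ

659.3 × 10^3 × 9.11 × 10^-12 = 6006.223 × 10^-9 J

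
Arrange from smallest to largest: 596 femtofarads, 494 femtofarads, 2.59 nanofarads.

596 femtofarads = 0.000000000000596 farads
494 femtofarads = 0.000000000000494 farads
2.59 nanofarads = 0.00000000259 farads

494 femtofarads < 596 femtofarads < 2.59 nanofarads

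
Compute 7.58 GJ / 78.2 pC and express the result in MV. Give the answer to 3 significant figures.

96900000000000 MV

(7.58 × 10⁹) / (78.2 × 10⁻¹²) = 0.096931 × 10²¹ V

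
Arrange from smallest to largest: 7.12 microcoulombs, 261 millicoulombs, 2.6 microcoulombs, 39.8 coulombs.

2.6 microcoulombs < 7.12 microcoulombs < 261 millicoulombs < 39.8 coulombs

7.12 microcoulombs = 0.00000712 coulombs
261 millicoulombs = 0.261 coulombs
2.6 microcoulombs = 0.0000026 coulombs
39.8 coulombs = 39.8 coulombs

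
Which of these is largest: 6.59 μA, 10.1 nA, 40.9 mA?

40.9 mA

6.59 μA = 0.00000659 A
10.1 nA = 0.0000000101 A
40.9 mA = 0.0409 A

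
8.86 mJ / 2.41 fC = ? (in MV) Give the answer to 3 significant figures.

(8.86 × 10^-3) / (2.41 × 10^-15) = 3.6763 × 10^12 V

3680000 MV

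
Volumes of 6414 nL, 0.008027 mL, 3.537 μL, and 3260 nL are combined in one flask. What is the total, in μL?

In μL:
  6414 nL = 6414 × 10^-3 μL = 6.414
  0.008027 mL = 0.008027 × 10^3 μL = 8.027
  3.537 μL → 3.537
  3260 nL = 3260 × 10^-3 μL = 3.26
Sum: 6.414 + 8.027 + 3.537 + 3.26 = 21.238

21.238 μL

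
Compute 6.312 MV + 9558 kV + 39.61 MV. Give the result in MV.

In MV:
  6.312 MV → 6.312
  9558 kV = 9558 × 10⁻³ MV = 9.558
  39.61 MV → 39.61
Sum: 6.312 + 9.558 + 39.61 = 55.48

55.48 MV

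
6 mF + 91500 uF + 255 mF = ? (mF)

352.5 mF

In mF:
  6 mF → 6
  91500 uF = 91500 × 10⁻³ mF = 91.5
  255 mF → 255
Sum: 6 + 91.5 + 255 = 352.5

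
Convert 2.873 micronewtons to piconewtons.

micro = 1e-6, pico = 1e-12; factor is 1e6.
2.873 × 1e6 = 2873000

2873000 piconewtons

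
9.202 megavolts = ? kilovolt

mega = 10⁶, kilo = 10³; factor is 10³.
9.202 × 10³ = 9202

9202 kilovolts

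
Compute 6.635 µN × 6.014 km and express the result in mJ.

39.90289 mJ

6.635 × 10⁻⁶ × 6.014 × 10³ = 39.90289 × 10⁻³ J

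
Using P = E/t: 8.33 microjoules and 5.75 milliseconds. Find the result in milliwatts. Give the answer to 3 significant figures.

1.45 milliwatts

(8.33 × 10⁻⁶) / (5.75 × 10⁻³) = 1.4487 × 10⁻³ W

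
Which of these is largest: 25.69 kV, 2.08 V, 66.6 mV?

25.69 kV = 25690 V
2.08 V = 2.08 V
66.6 mV = 0.0666 V

25.69 kV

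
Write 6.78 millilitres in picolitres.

milli = 10^-3, pico = 10^-12; factor is 10^9.
6.78 × 10^9 = 6780000000

6780000000 picolitres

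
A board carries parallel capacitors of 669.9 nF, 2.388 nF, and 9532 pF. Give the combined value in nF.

In nF:
  669.9 nF → 669.9
  2.388 nF → 2.388
  9532 pF = 9532 × 10^-3 nF = 9.532
Sum: 669.9 + 2.388 + 9.532 = 681.82

681.82 nF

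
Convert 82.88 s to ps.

82880000000000 ps

(no prefix) = 10⁰, pico = 10⁻¹²; factor is 10¹².
82.88 × 10¹² = 82880000000000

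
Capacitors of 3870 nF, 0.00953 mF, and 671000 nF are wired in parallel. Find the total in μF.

684.4 μF

In μF:
  3870 nF = 3870 × 10^-3 μF = 3.87
  0.00953 mF = 0.00953 × 10^3 μF = 9.53
  671000 nF = 671000 × 10^-3 μF = 671
Sum: 3.87 + 9.53 + 671 = 684.4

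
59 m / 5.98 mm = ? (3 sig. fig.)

9870

(59) / (5.98 × 10⁻³) = 9.866 × 10³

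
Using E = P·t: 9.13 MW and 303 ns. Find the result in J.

9.13 × 10⁶ × 303 × 10⁻⁹ = 2766.39 × 10⁻³ J

2.76639 J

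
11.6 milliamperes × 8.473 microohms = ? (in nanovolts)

98.2868 nanovolts

11.6 × 10^-3 × 8.473 × 10^-6 = 98.2868 × 10^-9 V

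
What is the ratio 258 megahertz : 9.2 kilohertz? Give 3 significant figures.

(258e6) / (9.2e3) = 28.04e3

28000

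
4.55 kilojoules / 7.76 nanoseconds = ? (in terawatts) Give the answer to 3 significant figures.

(4.55 × 10^3) / (7.76 × 10^-9) = 0.58634 × 10^12 W

0.586 terawatts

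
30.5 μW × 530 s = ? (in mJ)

30.5 × 10⁻⁶ × 530 = 16165 × 10⁻⁶ J

16.165 mJ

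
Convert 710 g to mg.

(no prefix) = 1e0, milli = 1e-3; factor is 1e3.
710 × 1e3 = 710000

710000 mg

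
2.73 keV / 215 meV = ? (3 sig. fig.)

12700

(2.73 × 10³) / (215 × 10⁻³) = 0.0127 × 10⁶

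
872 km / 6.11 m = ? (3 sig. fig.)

143000

(872e3) / (6.11) = 142.7e3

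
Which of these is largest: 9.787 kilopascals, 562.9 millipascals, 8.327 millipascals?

9.787 kilopascals

9.787 kilopascals = 9787 pascals
562.9 millipascals = 0.5629 pascals
8.327 millipascals = 0.008327 pascals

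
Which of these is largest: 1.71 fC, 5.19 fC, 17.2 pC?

17.2 pC

1.71 fC = 0.00000000000000171 C
5.19 fC = 0.00000000000000519 C
17.2 pC = 0.0000000000172 C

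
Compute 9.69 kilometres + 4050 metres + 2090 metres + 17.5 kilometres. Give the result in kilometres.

33.33 kilometres

In kilometres:
  9.69 kilometres → 9.69
  4050 metres = 4050 × 10^-3 kilometres = 4.05
  2090 metres = 2090 × 10^-3 kilometres = 2.09
  17.5 kilometres → 17.5
Sum: 9.69 + 4.05 + 2.09 + 17.5 = 33.33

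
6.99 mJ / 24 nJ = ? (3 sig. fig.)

291000

(6.99 × 10^-3) / (24 × 10^-9) = 0.2912 × 10^6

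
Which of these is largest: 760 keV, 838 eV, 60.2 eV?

760 keV

760 keV = 760000 eV
838 eV = 838 eV
60.2 eV = 60.2 eV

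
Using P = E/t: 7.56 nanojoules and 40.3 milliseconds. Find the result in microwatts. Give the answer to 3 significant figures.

0.188 microwatts

(7.56e-9) / (40.3e-3) = 0.18759e-6 W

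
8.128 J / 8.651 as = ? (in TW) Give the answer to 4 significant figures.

(8.128) / (8.651e-18) = 0.939545e18 W

939500 TW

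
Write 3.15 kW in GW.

0.00000315 GW

kilo = 10^3, giga = 10^9; factor is 10^-6.
3.15 × 10^-6 = 0.00000315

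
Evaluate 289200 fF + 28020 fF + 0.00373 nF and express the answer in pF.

320.95 pF

In pF:
  289200 fF = 289200 × 10⁻³ pF = 289.2
  28020 fF = 28020 × 10⁻³ pF = 28.02
  0.00373 nF = 0.00373 × 10³ pF = 3.73
Sum: 289.2 + 28.02 + 3.73 = 320.95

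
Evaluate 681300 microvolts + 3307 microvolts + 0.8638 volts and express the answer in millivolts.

1548.407 millivolts

In millivolts:
  681300 microvolts = 681300 × 10⁻³ millivolts = 681.3
  3307 microvolts = 3307 × 10⁻³ millivolts = 3.307
  0.8638 volts = 0.8638 × 10³ millivolts = 863.8
Sum: 681.3 + 3.307 + 863.8 = 1548.407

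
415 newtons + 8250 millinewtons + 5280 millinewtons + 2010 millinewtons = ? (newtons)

In newtons:
  415 newtons → 415
  8250 millinewtons = 8250 × 10^-3 newtons = 8.25
  5280 millinewtons = 5280 × 10^-3 newtons = 5.28
  2010 millinewtons = 2010 × 10^-3 newtons = 2.01
Sum: 415 + 8.25 + 5.28 + 2.01 = 430.54

430.54 newtons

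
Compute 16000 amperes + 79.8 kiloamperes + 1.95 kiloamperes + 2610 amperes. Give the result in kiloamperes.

100.36 kiloamperes

In kiloamperes:
  16000 amperes = 16000 × 10^-3 kiloamperes = 16
  79.8 kiloamperes → 79.8
  1.95 kiloamperes → 1.95
  2610 amperes = 2610 × 10^-3 kiloamperes = 2.61
Sum: 16 + 79.8 + 1.95 + 2.61 = 100.36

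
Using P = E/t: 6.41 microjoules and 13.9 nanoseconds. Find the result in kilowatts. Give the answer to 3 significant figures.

(6.41e-6) / (13.9e-9) = 0.46115e3 W

0.461 kilowatts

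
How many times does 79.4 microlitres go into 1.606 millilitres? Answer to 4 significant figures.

20.23

(1.606 × 10^-3) / (79.4 × 10^-6) = 0.020227 × 10^3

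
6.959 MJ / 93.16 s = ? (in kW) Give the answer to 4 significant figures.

(6.959 × 10⁶) / (93.16) = 0.0746994 × 10⁶ W

74.70 kW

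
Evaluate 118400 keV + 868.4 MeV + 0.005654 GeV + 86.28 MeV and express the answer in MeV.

In MeV:
  118400 keV = 118400 × 10⁻³ MeV = 118.4
  868.4 MeV → 868.4
  0.005654 GeV = 0.005654 × 10³ MeV = 5.654
  86.28 MeV → 86.28
Sum: 118.4 + 868.4 + 5.654 + 86.28 = 1078.734

1078.734 MeV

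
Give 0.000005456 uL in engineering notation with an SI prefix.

5.456 pL

= 5.456 × 10^-12 L; 10^-12 is pico.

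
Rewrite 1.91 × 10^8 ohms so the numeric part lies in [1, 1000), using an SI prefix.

= 191 × 10^6 ohms; 10^6 is mega.

191 megaohms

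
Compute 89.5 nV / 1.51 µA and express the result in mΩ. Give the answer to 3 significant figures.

(89.5 × 10^-9) / (1.51 × 10^-6) = 59.272 × 10^-3 Ω

59.3 mΩ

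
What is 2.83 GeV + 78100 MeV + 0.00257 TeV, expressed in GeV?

In GeV:
  2.83 GeV → 2.83
  78100 MeV = 78100 × 10⁻³ GeV = 78.1
  0.00257 TeV = 0.00257 × 10³ GeV = 2.57
Sum: 2.83 + 78.1 + 2.57 = 83.5

83.5 GeV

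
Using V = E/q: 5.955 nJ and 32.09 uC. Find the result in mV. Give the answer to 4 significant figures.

0.1856 mV

(5.955 × 10^-9) / (32.09 × 10^-6) = 0.185572 × 10^-3 V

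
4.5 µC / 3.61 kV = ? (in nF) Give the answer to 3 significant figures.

(4.5 × 10^-6) / (3.61 × 10^3) = 1.2465 × 10^-9 F

1.25 nF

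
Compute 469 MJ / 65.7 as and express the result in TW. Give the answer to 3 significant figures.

(469e6) / (65.7e-18) = 7.1385e24 W

7140000000000 TW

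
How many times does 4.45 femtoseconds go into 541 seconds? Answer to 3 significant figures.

(541) / (4.45 × 10⁻¹⁵) = 121.6 × 10¹⁵

122000000000000000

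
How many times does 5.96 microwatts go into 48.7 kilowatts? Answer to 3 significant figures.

8170000000

(48.7e3) / (5.96e-6) = 8.171e9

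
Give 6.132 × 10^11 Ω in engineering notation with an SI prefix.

613.2 GΩ

= 613.2 × 10^9 Ω; 10^9 is giga.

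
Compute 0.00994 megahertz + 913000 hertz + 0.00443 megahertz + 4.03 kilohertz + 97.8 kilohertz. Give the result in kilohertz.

1029.2 kilohertz

In kilohertz:
  0.00994 megahertz = 0.00994 × 10^3 kilohertz = 9.94
  913000 hertz = 913000 × 10^-3 kilohertz = 913
  0.00443 megahertz = 0.00443 × 10^3 kilohertz = 4.43
  4.03 kilohertz → 4.03
  97.8 kilohertz → 97.8
Sum: 9.94 + 913 + 4.43 + 4.03 + 97.8 = 1029.2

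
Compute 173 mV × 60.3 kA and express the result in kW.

10.4319 kW

173 × 10^-3 × 60.3 × 10^3 = 10431.9 W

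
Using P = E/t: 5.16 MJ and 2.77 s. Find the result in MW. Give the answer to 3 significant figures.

1.86 MW

(5.16 × 10^6) / (2.77) = 1.8628 × 10^6 W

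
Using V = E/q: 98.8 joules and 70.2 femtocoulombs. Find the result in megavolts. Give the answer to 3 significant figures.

(98.8) / (70.2e-15) = 1.4074e15 V

1410000000 megavolts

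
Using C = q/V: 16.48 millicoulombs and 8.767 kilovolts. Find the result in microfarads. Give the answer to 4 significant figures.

1.880 microfarads

(16.48 × 10⁻³) / (8.767 × 10³) = 1.87978 × 10⁻⁶ F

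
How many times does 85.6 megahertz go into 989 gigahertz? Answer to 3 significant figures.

11600

(989 × 10^9) / (85.6 × 10^6) = 11.55 × 10^3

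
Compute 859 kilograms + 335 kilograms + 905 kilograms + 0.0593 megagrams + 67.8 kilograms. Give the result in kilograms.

In kilograms:
  859 kilograms → 859
  335 kilograms → 335
  905 kilograms → 905
  0.0593 megagrams = 0.0593 × 10³ kilograms = 59.3
  67.8 kilograms → 67.8
Sum: 859 + 335 + 905 + 59.3 + 67.8 = 2226.1

2226.1 kilograms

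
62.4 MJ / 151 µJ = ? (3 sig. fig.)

(62.4 × 10^6) / (151 × 10^-6) = 0.4132 × 10^12

413000000000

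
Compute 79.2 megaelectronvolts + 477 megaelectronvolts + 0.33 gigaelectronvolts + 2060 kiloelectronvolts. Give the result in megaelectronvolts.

In megaelectronvolts:
  79.2 megaelectronvolts → 79.2
  477 megaelectronvolts → 477
  0.33 gigaelectronvolts = 0.33 × 10^3 megaelectronvolts = 330
  2060 kiloelectronvolts = 2060 × 10^-3 megaelectronvolts = 2.06
Sum: 79.2 + 477 + 330 + 2.06 = 888.26

888.26 megaelectronvolts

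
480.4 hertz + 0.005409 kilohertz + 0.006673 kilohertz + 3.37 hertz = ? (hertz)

In hertz:
  480.4 hertz → 480.4
  0.005409 kilohertz = 0.005409e3 hertz = 5.409
  0.006673 kilohertz = 0.006673e3 hertz = 6.673
  3.37 hertz → 3.37
Sum: 480.4 + 5.409 + 6.673 + 3.37 = 495.852

495.852 hertz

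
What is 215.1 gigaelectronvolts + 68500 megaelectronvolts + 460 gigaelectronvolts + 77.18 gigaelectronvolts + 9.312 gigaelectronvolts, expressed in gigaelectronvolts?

In gigaelectronvolts:
  215.1 gigaelectronvolts → 215.1
  68500 megaelectronvolts = 68500e-3 gigaelectronvolts = 68.5
  460 gigaelectronvolts → 460
  77.18 gigaelectronvolts → 77.18
  9.312 gigaelectronvolts → 9.312
Sum: 215.1 + 68.5 + 460 + 77.18 + 9.312 = 830.092

830.092 gigaelectronvolts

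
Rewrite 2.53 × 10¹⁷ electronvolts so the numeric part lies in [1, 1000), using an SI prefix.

= 253 × 10¹⁵ electronvolts; 10¹⁵ is peta.

253 petaelectronvolts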